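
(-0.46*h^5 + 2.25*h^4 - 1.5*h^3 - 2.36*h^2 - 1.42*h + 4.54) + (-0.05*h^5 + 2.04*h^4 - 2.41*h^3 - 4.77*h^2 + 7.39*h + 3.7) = -0.51*h^5 + 4.29*h^4 - 3.91*h^3 - 7.13*h^2 + 5.97*h + 8.24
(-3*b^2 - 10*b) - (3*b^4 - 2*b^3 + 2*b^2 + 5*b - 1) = -3*b^4 + 2*b^3 - 5*b^2 - 15*b + 1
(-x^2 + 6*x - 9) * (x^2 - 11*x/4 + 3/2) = -x^4 + 35*x^3/4 - 27*x^2 + 135*x/4 - 27/2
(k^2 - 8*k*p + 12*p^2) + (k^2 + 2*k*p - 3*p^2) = 2*k^2 - 6*k*p + 9*p^2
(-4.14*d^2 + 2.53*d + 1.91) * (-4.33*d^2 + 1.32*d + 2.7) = 17.9262*d^4 - 16.4197*d^3 - 16.1087*d^2 + 9.3522*d + 5.157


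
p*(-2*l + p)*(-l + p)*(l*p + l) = 2*l^3*p^2 + 2*l^3*p - 3*l^2*p^3 - 3*l^2*p^2 + l*p^4 + l*p^3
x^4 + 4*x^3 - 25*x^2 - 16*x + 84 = (x - 3)*(x - 2)*(x + 2)*(x + 7)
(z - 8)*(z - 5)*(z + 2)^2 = z^4 - 9*z^3 - 8*z^2 + 108*z + 160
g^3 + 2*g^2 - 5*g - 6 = (g - 2)*(g + 1)*(g + 3)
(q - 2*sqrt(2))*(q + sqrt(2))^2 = q^3 - 6*q - 4*sqrt(2)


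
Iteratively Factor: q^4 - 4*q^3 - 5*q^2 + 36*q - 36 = (q - 3)*(q^3 - q^2 - 8*q + 12) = (q - 3)*(q - 2)*(q^2 + q - 6) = (q - 3)*(q - 2)^2*(q + 3)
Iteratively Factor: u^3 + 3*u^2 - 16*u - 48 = (u + 4)*(u^2 - u - 12) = (u + 3)*(u + 4)*(u - 4)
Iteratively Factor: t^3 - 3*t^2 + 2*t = (t)*(t^2 - 3*t + 2) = t*(t - 1)*(t - 2)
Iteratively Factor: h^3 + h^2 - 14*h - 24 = (h + 2)*(h^2 - h - 12) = (h + 2)*(h + 3)*(h - 4)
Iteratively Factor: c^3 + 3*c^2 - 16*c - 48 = (c + 3)*(c^2 - 16) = (c - 4)*(c + 3)*(c + 4)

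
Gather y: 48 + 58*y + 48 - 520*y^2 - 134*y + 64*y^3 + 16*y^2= 64*y^3 - 504*y^2 - 76*y + 96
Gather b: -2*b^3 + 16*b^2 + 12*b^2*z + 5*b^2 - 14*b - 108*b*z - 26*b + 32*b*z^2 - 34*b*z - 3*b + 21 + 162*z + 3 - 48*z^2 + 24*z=-2*b^3 + b^2*(12*z + 21) + b*(32*z^2 - 142*z - 43) - 48*z^2 + 186*z + 24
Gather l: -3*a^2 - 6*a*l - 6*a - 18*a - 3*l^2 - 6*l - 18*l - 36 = -3*a^2 - 24*a - 3*l^2 + l*(-6*a - 24) - 36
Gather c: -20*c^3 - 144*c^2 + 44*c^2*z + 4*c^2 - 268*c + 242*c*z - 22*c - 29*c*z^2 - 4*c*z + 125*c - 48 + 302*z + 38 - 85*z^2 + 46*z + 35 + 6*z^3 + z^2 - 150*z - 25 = -20*c^3 + c^2*(44*z - 140) + c*(-29*z^2 + 238*z - 165) + 6*z^3 - 84*z^2 + 198*z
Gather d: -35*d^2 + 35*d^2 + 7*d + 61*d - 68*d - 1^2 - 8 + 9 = 0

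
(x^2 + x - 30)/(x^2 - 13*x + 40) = (x + 6)/(x - 8)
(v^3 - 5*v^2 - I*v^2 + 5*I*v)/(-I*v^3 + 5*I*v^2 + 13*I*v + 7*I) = v*(I*v^2 + v*(1 - 5*I) - 5)/(v^3 - 5*v^2 - 13*v - 7)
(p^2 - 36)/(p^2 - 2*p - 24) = (p + 6)/(p + 4)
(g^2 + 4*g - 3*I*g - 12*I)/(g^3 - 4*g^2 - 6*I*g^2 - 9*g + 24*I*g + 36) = (g + 4)/(g^2 - g*(4 + 3*I) + 12*I)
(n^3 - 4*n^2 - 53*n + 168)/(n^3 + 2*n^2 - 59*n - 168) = (n - 3)/(n + 3)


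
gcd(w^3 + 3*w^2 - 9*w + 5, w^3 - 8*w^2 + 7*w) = w - 1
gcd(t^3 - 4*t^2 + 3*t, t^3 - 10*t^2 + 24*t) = t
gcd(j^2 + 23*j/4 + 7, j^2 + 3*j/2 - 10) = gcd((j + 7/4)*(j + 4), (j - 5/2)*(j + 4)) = j + 4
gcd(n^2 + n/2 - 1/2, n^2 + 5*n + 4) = n + 1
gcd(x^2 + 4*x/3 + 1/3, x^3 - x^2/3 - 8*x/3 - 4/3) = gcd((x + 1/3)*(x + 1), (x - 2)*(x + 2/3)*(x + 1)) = x + 1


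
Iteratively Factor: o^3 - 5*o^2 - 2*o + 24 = (o + 2)*(o^2 - 7*o + 12) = (o - 4)*(o + 2)*(o - 3)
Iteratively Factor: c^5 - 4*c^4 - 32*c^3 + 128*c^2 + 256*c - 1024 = (c - 4)*(c^4 - 32*c^2 + 256) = (c - 4)^2*(c^3 + 4*c^2 - 16*c - 64) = (c - 4)^2*(c + 4)*(c^2 - 16) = (c - 4)^2*(c + 4)^2*(c - 4)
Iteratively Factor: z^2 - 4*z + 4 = (z - 2)*(z - 2)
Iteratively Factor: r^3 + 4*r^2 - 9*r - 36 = (r - 3)*(r^2 + 7*r + 12) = (r - 3)*(r + 3)*(r + 4)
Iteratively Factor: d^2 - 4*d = (d - 4)*(d)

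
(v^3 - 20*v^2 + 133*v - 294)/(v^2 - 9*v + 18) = (v^2 - 14*v + 49)/(v - 3)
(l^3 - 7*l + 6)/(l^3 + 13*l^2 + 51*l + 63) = (l^2 - 3*l + 2)/(l^2 + 10*l + 21)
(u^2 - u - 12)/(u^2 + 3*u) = (u - 4)/u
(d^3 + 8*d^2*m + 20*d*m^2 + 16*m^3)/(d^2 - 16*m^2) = (d^2 + 4*d*m + 4*m^2)/(d - 4*m)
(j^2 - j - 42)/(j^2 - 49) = (j + 6)/(j + 7)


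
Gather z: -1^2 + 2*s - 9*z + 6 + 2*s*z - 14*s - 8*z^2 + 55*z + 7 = -12*s - 8*z^2 + z*(2*s + 46) + 12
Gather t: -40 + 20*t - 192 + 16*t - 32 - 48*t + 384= 120 - 12*t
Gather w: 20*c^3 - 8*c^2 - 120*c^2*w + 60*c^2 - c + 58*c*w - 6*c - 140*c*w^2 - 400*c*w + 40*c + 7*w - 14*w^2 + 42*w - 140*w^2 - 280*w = 20*c^3 + 52*c^2 + 33*c + w^2*(-140*c - 154) + w*(-120*c^2 - 342*c - 231)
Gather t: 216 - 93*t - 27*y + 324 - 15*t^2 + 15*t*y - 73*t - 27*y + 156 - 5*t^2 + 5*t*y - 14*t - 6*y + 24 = -20*t^2 + t*(20*y - 180) - 60*y + 720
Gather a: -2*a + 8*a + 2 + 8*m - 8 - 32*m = 6*a - 24*m - 6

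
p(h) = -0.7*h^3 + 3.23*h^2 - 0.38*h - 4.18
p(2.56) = 4.27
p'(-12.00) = -380.30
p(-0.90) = -0.71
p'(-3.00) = -38.66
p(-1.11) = 1.18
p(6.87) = -81.31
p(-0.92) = -0.55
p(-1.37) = 4.20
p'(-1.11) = -10.14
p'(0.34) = 1.57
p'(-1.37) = -13.17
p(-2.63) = 31.89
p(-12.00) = 1675.10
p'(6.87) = -55.11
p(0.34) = -3.96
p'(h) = -2.1*h^2 + 6.46*h - 0.38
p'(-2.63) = -31.90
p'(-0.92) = -8.10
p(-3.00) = 44.93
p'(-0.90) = -7.90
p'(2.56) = 2.40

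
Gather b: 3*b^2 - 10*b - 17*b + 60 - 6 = 3*b^2 - 27*b + 54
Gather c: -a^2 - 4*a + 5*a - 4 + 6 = -a^2 + a + 2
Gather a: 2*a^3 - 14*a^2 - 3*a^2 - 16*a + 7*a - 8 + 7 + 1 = 2*a^3 - 17*a^2 - 9*a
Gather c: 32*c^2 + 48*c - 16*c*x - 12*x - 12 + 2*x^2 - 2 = 32*c^2 + c*(48 - 16*x) + 2*x^2 - 12*x - 14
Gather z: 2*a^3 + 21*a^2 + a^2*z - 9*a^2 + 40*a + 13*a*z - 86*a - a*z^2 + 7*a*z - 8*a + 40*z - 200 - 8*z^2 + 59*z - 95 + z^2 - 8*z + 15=2*a^3 + 12*a^2 - 54*a + z^2*(-a - 7) + z*(a^2 + 20*a + 91) - 280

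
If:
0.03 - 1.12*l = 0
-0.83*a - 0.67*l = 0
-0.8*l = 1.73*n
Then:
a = -0.02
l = 0.03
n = -0.01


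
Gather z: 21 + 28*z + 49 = 28*z + 70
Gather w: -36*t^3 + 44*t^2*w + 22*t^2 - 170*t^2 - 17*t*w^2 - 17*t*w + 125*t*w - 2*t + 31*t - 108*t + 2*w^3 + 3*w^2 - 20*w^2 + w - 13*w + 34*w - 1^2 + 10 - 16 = -36*t^3 - 148*t^2 - 79*t + 2*w^3 + w^2*(-17*t - 17) + w*(44*t^2 + 108*t + 22) - 7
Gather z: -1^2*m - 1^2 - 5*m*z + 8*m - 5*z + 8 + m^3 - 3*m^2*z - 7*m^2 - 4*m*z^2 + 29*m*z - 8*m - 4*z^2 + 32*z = m^3 - 7*m^2 - m + z^2*(-4*m - 4) + z*(-3*m^2 + 24*m + 27) + 7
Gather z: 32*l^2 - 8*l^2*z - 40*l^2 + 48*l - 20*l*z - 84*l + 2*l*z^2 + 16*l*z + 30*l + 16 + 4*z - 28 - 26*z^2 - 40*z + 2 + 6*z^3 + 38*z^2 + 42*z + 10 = -8*l^2 - 6*l + 6*z^3 + z^2*(2*l + 12) + z*(-8*l^2 - 4*l + 6)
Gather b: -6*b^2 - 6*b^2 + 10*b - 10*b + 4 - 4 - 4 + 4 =-12*b^2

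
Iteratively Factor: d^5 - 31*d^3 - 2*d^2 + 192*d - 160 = (d - 1)*(d^4 + d^3 - 30*d^2 - 32*d + 160) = (d - 2)*(d - 1)*(d^3 + 3*d^2 - 24*d - 80) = (d - 5)*(d - 2)*(d - 1)*(d^2 + 8*d + 16) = (d - 5)*(d - 2)*(d - 1)*(d + 4)*(d + 4)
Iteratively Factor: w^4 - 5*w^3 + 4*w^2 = (w)*(w^3 - 5*w^2 + 4*w) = w*(w - 1)*(w^2 - 4*w) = w^2*(w - 1)*(w - 4)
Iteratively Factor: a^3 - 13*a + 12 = (a - 1)*(a^2 + a - 12) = (a - 3)*(a - 1)*(a + 4)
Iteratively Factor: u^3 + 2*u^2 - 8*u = (u)*(u^2 + 2*u - 8) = u*(u + 4)*(u - 2)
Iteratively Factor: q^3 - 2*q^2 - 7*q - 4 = (q - 4)*(q^2 + 2*q + 1) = (q - 4)*(q + 1)*(q + 1)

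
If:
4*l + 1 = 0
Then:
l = -1/4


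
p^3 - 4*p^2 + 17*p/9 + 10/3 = (p - 3)*(p - 5/3)*(p + 2/3)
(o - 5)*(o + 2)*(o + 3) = o^3 - 19*o - 30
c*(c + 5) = c^2 + 5*c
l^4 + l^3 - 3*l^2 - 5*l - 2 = (l - 2)*(l + 1)^3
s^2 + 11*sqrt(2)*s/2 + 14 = (s + 2*sqrt(2))*(s + 7*sqrt(2)/2)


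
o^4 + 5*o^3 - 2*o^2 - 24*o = o*(o - 2)*(o + 3)*(o + 4)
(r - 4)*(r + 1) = r^2 - 3*r - 4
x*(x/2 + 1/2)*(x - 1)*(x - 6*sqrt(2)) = x^4/2 - 3*sqrt(2)*x^3 - x^2/2 + 3*sqrt(2)*x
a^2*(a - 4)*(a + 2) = a^4 - 2*a^3 - 8*a^2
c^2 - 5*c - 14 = (c - 7)*(c + 2)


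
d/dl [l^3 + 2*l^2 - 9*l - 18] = 3*l^2 + 4*l - 9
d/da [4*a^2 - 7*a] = 8*a - 7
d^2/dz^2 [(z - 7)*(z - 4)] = 2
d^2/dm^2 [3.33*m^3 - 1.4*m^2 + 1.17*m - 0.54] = 19.98*m - 2.8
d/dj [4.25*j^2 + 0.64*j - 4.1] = 8.5*j + 0.64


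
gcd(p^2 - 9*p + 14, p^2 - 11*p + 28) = p - 7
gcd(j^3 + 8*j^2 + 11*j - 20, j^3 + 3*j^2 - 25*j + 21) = j - 1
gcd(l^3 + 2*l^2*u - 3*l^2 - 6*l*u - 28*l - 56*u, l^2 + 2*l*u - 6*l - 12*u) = l + 2*u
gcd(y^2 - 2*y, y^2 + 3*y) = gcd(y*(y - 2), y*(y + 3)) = y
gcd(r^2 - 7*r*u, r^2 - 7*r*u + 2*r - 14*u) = r - 7*u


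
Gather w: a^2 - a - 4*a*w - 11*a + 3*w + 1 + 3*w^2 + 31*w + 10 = a^2 - 12*a + 3*w^2 + w*(34 - 4*a) + 11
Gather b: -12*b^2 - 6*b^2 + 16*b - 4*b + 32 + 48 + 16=-18*b^2 + 12*b + 96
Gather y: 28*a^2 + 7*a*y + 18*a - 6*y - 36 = 28*a^2 + 18*a + y*(7*a - 6) - 36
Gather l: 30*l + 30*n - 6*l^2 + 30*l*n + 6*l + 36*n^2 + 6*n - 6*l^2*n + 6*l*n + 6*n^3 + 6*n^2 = l^2*(-6*n - 6) + l*(36*n + 36) + 6*n^3 + 42*n^2 + 36*n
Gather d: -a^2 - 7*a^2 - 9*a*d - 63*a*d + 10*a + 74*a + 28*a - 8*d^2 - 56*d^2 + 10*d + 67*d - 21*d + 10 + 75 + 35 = -8*a^2 + 112*a - 64*d^2 + d*(56 - 72*a) + 120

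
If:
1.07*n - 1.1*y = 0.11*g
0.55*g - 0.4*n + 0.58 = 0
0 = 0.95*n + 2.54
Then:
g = -3.00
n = -2.67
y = -2.30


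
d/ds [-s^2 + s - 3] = 1 - 2*s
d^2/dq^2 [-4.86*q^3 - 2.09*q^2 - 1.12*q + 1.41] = -29.16*q - 4.18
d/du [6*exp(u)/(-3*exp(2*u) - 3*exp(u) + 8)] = (18*exp(2*u) + 48)*exp(u)/(9*exp(4*u) + 18*exp(3*u) - 39*exp(2*u) - 48*exp(u) + 64)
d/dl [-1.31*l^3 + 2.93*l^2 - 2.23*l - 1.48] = -3.93*l^2 + 5.86*l - 2.23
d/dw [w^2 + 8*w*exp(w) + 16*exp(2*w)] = 8*w*exp(w) + 2*w + 32*exp(2*w) + 8*exp(w)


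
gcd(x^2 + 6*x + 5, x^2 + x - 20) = x + 5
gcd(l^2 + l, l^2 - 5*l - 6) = l + 1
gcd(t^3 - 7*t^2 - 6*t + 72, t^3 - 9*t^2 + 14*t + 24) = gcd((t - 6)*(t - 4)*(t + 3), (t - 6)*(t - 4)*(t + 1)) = t^2 - 10*t + 24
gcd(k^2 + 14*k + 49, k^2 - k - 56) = k + 7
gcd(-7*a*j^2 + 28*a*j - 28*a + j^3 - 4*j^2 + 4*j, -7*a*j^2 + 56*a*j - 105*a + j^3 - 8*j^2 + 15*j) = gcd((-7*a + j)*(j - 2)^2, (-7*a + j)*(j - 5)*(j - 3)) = 7*a - j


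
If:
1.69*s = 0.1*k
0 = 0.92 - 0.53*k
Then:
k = 1.74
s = 0.10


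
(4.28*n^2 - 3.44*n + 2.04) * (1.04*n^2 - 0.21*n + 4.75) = 4.4512*n^4 - 4.4764*n^3 + 23.174*n^2 - 16.7684*n + 9.69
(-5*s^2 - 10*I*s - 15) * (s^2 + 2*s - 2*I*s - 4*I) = -5*s^4 - 10*s^3 - 35*s^2 - 70*s + 30*I*s + 60*I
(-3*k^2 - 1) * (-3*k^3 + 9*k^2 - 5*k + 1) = 9*k^5 - 27*k^4 + 18*k^3 - 12*k^2 + 5*k - 1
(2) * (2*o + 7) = 4*o + 14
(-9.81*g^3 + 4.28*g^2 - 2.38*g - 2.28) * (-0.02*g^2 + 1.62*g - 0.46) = 0.1962*g^5 - 15.9778*g^4 + 11.4938*g^3 - 5.7788*g^2 - 2.5988*g + 1.0488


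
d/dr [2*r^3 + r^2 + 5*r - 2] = 6*r^2 + 2*r + 5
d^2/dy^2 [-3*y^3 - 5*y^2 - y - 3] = -18*y - 10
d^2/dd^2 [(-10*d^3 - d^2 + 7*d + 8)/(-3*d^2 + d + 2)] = 4*(5*d^3 - 69*d^2 + 33*d - 19)/(27*d^6 - 27*d^5 - 45*d^4 + 35*d^3 + 30*d^2 - 12*d - 8)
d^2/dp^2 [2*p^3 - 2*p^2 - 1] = 12*p - 4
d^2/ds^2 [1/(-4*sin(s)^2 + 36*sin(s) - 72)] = (4*sin(s)^4 - 27*sin(s)^3 + 3*sin(s)^2 + 216*sin(s) - 126)/(4*(sin(s)^2 - 9*sin(s) + 18)^3)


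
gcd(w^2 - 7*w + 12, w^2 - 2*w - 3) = w - 3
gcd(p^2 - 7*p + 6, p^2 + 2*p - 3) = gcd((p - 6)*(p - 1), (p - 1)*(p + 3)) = p - 1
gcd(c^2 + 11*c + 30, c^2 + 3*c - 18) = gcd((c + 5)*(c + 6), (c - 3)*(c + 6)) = c + 6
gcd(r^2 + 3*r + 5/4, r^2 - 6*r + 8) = 1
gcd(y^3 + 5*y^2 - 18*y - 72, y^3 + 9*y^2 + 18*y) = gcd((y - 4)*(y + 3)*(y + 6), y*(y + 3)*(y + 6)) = y^2 + 9*y + 18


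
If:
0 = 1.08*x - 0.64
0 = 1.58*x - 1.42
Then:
No Solution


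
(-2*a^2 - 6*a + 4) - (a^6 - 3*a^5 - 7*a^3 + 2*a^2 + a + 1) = -a^6 + 3*a^5 + 7*a^3 - 4*a^2 - 7*a + 3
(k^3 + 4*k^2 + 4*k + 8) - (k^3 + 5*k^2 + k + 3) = -k^2 + 3*k + 5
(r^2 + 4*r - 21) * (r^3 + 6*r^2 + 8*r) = r^5 + 10*r^4 + 11*r^3 - 94*r^2 - 168*r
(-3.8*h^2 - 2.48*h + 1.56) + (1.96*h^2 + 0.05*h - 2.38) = -1.84*h^2 - 2.43*h - 0.82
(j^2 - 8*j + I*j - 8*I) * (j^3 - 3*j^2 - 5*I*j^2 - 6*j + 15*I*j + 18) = j^5 - 11*j^4 - 4*I*j^4 + 23*j^3 + 44*I*j^3 + 11*j^2 - 102*I*j^2 - 24*j + 66*I*j - 144*I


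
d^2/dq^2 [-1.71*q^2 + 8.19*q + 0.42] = -3.42000000000000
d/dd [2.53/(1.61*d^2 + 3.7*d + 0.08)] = (-8.1466*d - 9.361)/(1.61*d^2 + 3.7*d + 0.08)^2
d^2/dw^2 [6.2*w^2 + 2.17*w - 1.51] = 12.4000000000000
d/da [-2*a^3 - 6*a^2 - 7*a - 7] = -6*a^2 - 12*a - 7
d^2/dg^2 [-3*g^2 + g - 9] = -6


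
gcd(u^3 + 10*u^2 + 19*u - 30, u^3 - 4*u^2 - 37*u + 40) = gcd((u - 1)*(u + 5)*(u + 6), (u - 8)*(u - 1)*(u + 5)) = u^2 + 4*u - 5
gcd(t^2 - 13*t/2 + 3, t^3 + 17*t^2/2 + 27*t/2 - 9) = t - 1/2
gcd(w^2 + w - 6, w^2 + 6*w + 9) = w + 3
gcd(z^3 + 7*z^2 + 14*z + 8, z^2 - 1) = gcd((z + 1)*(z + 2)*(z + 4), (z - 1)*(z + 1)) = z + 1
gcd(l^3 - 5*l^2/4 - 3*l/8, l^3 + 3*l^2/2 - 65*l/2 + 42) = l - 3/2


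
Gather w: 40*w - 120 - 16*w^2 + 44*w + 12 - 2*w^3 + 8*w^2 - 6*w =-2*w^3 - 8*w^2 + 78*w - 108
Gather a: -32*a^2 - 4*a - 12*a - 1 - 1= -32*a^2 - 16*a - 2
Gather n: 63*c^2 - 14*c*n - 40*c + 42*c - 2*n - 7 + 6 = 63*c^2 + 2*c + n*(-14*c - 2) - 1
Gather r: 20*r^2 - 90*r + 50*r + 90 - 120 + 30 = 20*r^2 - 40*r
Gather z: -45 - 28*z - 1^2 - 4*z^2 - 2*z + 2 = -4*z^2 - 30*z - 44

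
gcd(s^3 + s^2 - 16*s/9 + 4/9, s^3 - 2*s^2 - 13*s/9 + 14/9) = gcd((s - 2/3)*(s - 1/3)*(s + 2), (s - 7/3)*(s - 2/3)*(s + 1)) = s - 2/3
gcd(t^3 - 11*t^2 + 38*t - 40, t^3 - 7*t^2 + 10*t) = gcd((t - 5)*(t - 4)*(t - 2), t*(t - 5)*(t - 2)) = t^2 - 7*t + 10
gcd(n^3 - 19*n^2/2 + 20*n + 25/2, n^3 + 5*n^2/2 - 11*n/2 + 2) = 1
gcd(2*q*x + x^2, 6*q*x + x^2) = x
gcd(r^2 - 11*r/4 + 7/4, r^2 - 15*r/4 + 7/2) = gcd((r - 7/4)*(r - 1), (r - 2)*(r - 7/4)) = r - 7/4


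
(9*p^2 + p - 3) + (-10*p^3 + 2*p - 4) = -10*p^3 + 9*p^2 + 3*p - 7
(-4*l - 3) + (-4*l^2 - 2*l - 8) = -4*l^2 - 6*l - 11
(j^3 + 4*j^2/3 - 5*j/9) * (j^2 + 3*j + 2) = j^5 + 13*j^4/3 + 49*j^3/9 + j^2 - 10*j/9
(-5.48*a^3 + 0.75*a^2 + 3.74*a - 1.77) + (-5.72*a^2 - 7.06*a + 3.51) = -5.48*a^3 - 4.97*a^2 - 3.32*a + 1.74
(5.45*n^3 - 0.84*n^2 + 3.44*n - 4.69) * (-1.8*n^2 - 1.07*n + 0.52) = -9.81*n^5 - 4.3195*n^4 - 2.4592*n^3 + 4.3244*n^2 + 6.8071*n - 2.4388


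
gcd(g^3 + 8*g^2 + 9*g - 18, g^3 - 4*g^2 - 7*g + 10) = g - 1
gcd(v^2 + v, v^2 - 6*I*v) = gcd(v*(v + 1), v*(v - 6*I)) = v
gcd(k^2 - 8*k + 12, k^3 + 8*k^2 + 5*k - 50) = k - 2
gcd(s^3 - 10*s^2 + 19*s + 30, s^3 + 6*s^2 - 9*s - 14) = s + 1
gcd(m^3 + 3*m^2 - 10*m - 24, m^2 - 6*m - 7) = 1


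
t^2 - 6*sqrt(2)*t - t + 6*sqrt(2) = (t - 1)*(t - 6*sqrt(2))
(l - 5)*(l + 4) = l^2 - l - 20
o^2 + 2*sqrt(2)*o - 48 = (o - 4*sqrt(2))*(o + 6*sqrt(2))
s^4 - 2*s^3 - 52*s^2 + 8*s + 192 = (s - 8)*(s - 2)*(s + 2)*(s + 6)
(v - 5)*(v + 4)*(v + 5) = v^3 + 4*v^2 - 25*v - 100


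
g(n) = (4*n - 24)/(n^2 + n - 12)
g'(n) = (-2*n - 1)*(4*n - 24)/(n^2 + n - 12)^2 + 4/(n^2 + n - 12) = 4*(n^2 + n - (n - 6)*(2*n + 1) - 12)/(n^2 + n - 12)^2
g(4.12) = -0.83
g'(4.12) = 1.28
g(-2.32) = 3.72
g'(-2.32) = -1.96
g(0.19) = 1.97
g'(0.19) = -0.11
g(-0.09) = 2.02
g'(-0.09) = -0.19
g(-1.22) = 2.46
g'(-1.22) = -0.64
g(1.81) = 2.42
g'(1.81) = 1.04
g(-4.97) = -5.68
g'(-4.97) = -6.05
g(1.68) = 2.30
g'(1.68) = 0.81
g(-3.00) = 6.00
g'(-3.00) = -5.67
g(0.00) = 2.00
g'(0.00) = -0.17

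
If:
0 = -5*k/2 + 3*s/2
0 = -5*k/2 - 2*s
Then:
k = 0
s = 0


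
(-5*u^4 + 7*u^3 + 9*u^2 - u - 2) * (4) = -20*u^4 + 28*u^3 + 36*u^2 - 4*u - 8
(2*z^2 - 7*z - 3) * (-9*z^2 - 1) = -18*z^4 + 63*z^3 + 25*z^2 + 7*z + 3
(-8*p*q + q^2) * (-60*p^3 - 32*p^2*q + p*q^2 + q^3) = 480*p^4*q + 196*p^3*q^2 - 40*p^2*q^3 - 7*p*q^4 + q^5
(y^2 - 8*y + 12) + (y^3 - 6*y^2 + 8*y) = y^3 - 5*y^2 + 12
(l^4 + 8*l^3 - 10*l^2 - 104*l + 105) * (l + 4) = l^5 + 12*l^4 + 22*l^3 - 144*l^2 - 311*l + 420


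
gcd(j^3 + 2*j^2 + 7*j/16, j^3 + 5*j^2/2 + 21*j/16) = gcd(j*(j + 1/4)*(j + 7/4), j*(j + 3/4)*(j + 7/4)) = j^2 + 7*j/4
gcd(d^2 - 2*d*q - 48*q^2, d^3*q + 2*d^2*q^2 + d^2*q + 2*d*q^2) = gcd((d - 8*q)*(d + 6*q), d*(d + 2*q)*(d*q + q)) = 1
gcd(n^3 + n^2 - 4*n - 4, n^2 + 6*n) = 1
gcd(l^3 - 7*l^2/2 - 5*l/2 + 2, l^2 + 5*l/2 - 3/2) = l - 1/2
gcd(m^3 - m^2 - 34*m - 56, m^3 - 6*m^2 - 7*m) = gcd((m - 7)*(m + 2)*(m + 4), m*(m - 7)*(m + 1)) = m - 7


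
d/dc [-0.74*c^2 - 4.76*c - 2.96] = -1.48*c - 4.76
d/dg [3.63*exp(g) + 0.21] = 3.63*exp(g)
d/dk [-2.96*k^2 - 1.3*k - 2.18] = -5.92*k - 1.3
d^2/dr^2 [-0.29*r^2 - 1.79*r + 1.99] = -0.580000000000000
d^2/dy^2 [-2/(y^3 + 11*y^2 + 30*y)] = 4*(y*(3*y + 11)*(y^2 + 11*y + 30) - (3*y^2 + 22*y + 30)^2)/(y^3*(y^2 + 11*y + 30)^3)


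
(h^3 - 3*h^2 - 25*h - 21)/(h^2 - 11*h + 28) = (h^2 + 4*h + 3)/(h - 4)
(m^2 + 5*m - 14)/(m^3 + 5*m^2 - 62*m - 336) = (m - 2)/(m^2 - 2*m - 48)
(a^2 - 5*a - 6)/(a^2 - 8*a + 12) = (a + 1)/(a - 2)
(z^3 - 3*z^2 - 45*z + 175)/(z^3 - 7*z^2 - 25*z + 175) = (z^2 + 2*z - 35)/(z^2 - 2*z - 35)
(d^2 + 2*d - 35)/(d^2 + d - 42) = (d - 5)/(d - 6)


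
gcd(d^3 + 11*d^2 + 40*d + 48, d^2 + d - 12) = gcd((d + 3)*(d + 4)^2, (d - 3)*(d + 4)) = d + 4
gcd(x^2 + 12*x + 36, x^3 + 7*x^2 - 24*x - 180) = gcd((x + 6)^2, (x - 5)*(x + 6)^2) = x^2 + 12*x + 36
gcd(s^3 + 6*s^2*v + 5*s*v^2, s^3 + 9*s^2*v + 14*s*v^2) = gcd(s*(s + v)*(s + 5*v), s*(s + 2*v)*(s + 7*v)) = s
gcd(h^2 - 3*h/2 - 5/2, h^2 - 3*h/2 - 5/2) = h^2 - 3*h/2 - 5/2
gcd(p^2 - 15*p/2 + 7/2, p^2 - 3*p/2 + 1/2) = p - 1/2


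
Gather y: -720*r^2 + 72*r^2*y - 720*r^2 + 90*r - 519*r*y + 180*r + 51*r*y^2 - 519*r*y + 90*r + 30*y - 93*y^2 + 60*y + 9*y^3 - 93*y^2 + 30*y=-1440*r^2 + 360*r + 9*y^3 + y^2*(51*r - 186) + y*(72*r^2 - 1038*r + 120)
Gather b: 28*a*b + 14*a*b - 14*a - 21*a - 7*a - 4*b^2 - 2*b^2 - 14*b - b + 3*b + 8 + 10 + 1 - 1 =-42*a - 6*b^2 + b*(42*a - 12) + 18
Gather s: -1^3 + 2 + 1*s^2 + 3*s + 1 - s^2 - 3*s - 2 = 0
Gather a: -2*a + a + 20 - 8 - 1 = 11 - a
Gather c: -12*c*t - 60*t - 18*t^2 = -12*c*t - 18*t^2 - 60*t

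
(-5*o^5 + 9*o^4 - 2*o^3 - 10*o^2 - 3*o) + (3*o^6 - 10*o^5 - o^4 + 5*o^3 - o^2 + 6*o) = 3*o^6 - 15*o^5 + 8*o^4 + 3*o^3 - 11*o^2 + 3*o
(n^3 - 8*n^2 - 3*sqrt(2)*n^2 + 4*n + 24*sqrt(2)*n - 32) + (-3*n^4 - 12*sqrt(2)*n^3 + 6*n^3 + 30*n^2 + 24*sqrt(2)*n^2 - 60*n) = -3*n^4 - 12*sqrt(2)*n^3 + 7*n^3 + 22*n^2 + 21*sqrt(2)*n^2 - 56*n + 24*sqrt(2)*n - 32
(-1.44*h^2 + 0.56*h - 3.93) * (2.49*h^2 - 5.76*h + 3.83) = -3.5856*h^4 + 9.6888*h^3 - 18.5265*h^2 + 24.7816*h - 15.0519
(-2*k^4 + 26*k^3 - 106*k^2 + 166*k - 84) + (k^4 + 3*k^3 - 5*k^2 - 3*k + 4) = -k^4 + 29*k^3 - 111*k^2 + 163*k - 80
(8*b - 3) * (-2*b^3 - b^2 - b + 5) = -16*b^4 - 2*b^3 - 5*b^2 + 43*b - 15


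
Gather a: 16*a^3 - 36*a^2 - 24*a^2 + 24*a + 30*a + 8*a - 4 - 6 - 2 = 16*a^3 - 60*a^2 + 62*a - 12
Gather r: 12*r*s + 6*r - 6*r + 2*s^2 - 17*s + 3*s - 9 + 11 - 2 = 12*r*s + 2*s^2 - 14*s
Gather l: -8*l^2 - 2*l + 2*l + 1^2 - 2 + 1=-8*l^2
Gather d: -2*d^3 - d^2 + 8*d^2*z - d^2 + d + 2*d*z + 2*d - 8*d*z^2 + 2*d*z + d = -2*d^3 + d^2*(8*z - 2) + d*(-8*z^2 + 4*z + 4)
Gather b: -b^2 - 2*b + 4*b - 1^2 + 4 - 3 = -b^2 + 2*b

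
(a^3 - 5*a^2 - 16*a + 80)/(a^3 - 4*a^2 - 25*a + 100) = (a + 4)/(a + 5)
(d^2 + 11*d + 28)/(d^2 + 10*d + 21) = (d + 4)/(d + 3)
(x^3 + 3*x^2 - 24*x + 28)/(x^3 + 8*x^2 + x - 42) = (x - 2)/(x + 3)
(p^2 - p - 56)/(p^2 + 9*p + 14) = (p - 8)/(p + 2)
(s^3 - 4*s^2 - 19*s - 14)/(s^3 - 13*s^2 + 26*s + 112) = (s + 1)/(s - 8)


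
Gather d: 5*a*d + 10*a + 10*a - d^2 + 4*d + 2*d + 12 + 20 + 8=20*a - d^2 + d*(5*a + 6) + 40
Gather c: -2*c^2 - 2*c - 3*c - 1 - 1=-2*c^2 - 5*c - 2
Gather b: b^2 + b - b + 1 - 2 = b^2 - 1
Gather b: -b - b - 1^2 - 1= -2*b - 2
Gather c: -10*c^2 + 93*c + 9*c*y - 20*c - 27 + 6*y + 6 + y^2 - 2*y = -10*c^2 + c*(9*y + 73) + y^2 + 4*y - 21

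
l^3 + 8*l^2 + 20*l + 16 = (l + 2)^2*(l + 4)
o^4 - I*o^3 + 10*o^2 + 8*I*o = o*(o - 4*I)*(o + I)*(o + 2*I)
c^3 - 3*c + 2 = (c - 1)^2*(c + 2)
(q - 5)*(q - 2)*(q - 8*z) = q^3 - 8*q^2*z - 7*q^2 + 56*q*z + 10*q - 80*z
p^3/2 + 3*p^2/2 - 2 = (p/2 + 1)*(p - 1)*(p + 2)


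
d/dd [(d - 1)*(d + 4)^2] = (d + 4)*(3*d + 2)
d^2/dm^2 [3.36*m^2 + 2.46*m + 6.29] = 6.72000000000000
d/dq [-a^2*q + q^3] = -a^2 + 3*q^2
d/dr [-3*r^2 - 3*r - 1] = -6*r - 3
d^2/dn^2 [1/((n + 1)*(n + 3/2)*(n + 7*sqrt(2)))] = 4*(4*(n + 1)^2*(n + 7*sqrt(2))^2 + 2*(n + 1)^2*(n + 7*sqrt(2))*(2*n + 3) + (n + 1)^2*(2*n + 3)^2 + 2*(n + 1)*(n + 7*sqrt(2))^2*(2*n + 3) + (n + 1)*(n + 7*sqrt(2))*(2*n + 3)^2 + (n + 7*sqrt(2))^2*(2*n + 3)^2)/((n + 1)^3*(n + 7*sqrt(2))^3*(2*n + 3)^3)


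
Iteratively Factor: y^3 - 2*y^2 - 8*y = (y - 4)*(y^2 + 2*y) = (y - 4)*(y + 2)*(y)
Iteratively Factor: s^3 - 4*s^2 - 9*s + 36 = (s - 3)*(s^2 - s - 12) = (s - 4)*(s - 3)*(s + 3)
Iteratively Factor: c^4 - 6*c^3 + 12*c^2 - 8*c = (c - 2)*(c^3 - 4*c^2 + 4*c) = (c - 2)^2*(c^2 - 2*c) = (c - 2)^3*(c)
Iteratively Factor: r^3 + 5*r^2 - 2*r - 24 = (r + 4)*(r^2 + r - 6) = (r + 3)*(r + 4)*(r - 2)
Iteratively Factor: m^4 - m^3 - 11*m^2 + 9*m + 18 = (m + 1)*(m^3 - 2*m^2 - 9*m + 18) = (m - 2)*(m + 1)*(m^2 - 9) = (m - 2)*(m + 1)*(m + 3)*(m - 3)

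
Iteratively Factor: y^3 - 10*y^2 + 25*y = (y)*(y^2 - 10*y + 25) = y*(y - 5)*(y - 5)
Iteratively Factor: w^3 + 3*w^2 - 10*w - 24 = (w + 4)*(w^2 - w - 6) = (w + 2)*(w + 4)*(w - 3)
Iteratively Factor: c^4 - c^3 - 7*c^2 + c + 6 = (c + 2)*(c^3 - 3*c^2 - c + 3) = (c + 1)*(c + 2)*(c^2 - 4*c + 3) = (c - 3)*(c + 1)*(c + 2)*(c - 1)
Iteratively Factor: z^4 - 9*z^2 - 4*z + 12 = (z - 3)*(z^3 + 3*z^2 - 4) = (z - 3)*(z + 2)*(z^2 + z - 2) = (z - 3)*(z - 1)*(z + 2)*(z + 2)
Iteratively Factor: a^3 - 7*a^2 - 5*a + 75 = (a - 5)*(a^2 - 2*a - 15) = (a - 5)*(a + 3)*(a - 5)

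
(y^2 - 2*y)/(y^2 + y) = (y - 2)/(y + 1)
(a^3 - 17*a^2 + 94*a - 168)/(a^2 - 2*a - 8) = (a^2 - 13*a + 42)/(a + 2)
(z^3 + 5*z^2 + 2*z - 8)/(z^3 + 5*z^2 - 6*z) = (z^2 + 6*z + 8)/(z*(z + 6))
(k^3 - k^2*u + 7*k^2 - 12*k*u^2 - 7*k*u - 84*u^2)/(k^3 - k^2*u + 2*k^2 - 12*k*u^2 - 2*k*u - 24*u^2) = (k + 7)/(k + 2)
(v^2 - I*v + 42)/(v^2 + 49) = (v + 6*I)/(v + 7*I)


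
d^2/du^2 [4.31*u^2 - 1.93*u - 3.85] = 8.62000000000000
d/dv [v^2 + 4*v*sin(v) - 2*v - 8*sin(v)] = 4*v*cos(v) + 2*v + 4*sin(v) - 8*cos(v) - 2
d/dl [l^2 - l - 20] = 2*l - 1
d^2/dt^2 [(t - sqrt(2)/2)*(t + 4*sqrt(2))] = 2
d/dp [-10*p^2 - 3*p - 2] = -20*p - 3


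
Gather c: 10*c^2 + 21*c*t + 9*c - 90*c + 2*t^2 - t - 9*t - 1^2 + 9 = 10*c^2 + c*(21*t - 81) + 2*t^2 - 10*t + 8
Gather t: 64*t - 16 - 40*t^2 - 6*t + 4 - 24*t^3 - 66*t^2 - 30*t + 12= -24*t^3 - 106*t^2 + 28*t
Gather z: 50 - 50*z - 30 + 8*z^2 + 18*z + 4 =8*z^2 - 32*z + 24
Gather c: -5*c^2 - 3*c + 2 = -5*c^2 - 3*c + 2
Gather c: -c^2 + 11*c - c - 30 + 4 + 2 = -c^2 + 10*c - 24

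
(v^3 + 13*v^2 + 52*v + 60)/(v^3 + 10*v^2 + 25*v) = (v^2 + 8*v + 12)/(v*(v + 5))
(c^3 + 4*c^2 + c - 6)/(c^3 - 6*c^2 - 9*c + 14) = (c + 3)/(c - 7)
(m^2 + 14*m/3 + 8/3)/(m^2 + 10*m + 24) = (m + 2/3)/(m + 6)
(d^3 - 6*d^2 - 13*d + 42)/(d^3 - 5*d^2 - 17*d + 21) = (d - 2)/(d - 1)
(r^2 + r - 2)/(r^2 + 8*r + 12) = (r - 1)/(r + 6)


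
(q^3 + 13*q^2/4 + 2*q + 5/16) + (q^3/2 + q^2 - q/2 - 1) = 3*q^3/2 + 17*q^2/4 + 3*q/2 - 11/16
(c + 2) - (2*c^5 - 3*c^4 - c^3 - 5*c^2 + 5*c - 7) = -2*c^5 + 3*c^4 + c^3 + 5*c^2 - 4*c + 9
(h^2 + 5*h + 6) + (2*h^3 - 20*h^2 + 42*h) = 2*h^3 - 19*h^2 + 47*h + 6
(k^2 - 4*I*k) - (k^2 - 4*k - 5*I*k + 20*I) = 4*k + I*k - 20*I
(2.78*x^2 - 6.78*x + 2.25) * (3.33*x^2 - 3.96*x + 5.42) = 9.2574*x^4 - 33.5862*x^3 + 49.4089*x^2 - 45.6576*x + 12.195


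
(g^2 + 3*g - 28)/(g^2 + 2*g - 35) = (g - 4)/(g - 5)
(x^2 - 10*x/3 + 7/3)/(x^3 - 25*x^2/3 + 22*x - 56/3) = (x - 1)/(x^2 - 6*x + 8)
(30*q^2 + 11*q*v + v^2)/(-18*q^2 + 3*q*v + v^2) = (-5*q - v)/(3*q - v)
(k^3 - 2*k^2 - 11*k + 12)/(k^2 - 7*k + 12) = (k^2 + 2*k - 3)/(k - 3)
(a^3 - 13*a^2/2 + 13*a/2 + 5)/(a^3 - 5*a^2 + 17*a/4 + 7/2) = 2*(a - 5)/(2*a - 7)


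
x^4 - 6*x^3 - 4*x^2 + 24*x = x*(x - 6)*(x - 2)*(x + 2)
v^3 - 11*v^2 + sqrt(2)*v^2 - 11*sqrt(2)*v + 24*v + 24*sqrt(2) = (v - 8)*(v - 3)*(v + sqrt(2))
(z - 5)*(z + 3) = z^2 - 2*z - 15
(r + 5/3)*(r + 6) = r^2 + 23*r/3 + 10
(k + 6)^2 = k^2 + 12*k + 36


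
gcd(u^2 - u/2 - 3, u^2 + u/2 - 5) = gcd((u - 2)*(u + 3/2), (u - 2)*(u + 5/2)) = u - 2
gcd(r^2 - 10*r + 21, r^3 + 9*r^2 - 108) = r - 3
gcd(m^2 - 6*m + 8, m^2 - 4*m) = m - 4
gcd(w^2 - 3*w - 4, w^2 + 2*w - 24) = w - 4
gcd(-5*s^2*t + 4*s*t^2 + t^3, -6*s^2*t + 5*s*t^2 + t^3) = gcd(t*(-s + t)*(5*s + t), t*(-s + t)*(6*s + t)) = s*t - t^2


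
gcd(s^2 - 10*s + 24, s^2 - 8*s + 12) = s - 6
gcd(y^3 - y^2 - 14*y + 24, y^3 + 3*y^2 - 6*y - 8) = y^2 + 2*y - 8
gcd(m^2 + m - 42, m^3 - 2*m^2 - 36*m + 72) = m - 6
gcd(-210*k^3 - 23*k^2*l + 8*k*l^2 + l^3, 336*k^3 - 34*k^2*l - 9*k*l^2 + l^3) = 6*k + l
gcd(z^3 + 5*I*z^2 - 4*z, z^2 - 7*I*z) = z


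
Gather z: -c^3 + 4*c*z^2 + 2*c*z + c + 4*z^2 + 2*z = -c^3 + c + z^2*(4*c + 4) + z*(2*c + 2)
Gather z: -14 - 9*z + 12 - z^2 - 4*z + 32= -z^2 - 13*z + 30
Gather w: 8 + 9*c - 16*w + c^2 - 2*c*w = c^2 + 9*c + w*(-2*c - 16) + 8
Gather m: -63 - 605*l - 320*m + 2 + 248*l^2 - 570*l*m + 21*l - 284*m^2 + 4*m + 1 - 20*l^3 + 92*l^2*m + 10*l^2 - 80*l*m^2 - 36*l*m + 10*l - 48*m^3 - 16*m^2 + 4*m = -20*l^3 + 258*l^2 - 574*l - 48*m^3 + m^2*(-80*l - 300) + m*(92*l^2 - 606*l - 312) - 60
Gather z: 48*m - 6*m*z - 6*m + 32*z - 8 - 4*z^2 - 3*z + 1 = 42*m - 4*z^2 + z*(29 - 6*m) - 7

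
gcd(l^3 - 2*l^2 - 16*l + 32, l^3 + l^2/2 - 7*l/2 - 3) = l - 2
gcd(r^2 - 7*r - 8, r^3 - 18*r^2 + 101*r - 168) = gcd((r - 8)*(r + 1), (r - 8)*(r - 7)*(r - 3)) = r - 8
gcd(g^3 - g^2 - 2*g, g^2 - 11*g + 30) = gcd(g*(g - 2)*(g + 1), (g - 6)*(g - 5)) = 1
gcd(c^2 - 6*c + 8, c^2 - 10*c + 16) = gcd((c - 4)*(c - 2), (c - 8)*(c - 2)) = c - 2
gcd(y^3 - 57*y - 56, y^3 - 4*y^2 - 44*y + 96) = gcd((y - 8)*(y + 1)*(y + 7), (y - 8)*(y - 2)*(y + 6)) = y - 8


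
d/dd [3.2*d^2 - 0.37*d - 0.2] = 6.4*d - 0.37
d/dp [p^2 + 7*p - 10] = 2*p + 7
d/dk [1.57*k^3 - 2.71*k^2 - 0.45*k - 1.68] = 4.71*k^2 - 5.42*k - 0.45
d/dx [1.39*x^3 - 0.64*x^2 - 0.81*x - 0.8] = 4.17*x^2 - 1.28*x - 0.81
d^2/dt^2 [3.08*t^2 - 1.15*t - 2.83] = 6.16000000000000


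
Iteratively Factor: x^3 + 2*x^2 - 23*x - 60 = (x + 3)*(x^2 - x - 20) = (x - 5)*(x + 3)*(x + 4)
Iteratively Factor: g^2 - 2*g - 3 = (g - 3)*(g + 1)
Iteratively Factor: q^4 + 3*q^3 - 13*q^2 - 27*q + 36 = (q - 1)*(q^3 + 4*q^2 - 9*q - 36) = (q - 3)*(q - 1)*(q^2 + 7*q + 12) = (q - 3)*(q - 1)*(q + 3)*(q + 4)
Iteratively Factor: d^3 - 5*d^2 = (d)*(d^2 - 5*d) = d*(d - 5)*(d)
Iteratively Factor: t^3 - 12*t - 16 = (t + 2)*(t^2 - 2*t - 8) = (t + 2)^2*(t - 4)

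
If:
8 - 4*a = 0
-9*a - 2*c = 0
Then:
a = 2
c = -9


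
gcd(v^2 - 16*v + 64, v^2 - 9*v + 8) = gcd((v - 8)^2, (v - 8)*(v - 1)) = v - 8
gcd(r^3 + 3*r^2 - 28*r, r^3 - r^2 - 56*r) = r^2 + 7*r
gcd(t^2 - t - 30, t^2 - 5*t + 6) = 1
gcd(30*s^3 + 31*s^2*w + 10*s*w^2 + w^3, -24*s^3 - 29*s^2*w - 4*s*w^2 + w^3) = 3*s + w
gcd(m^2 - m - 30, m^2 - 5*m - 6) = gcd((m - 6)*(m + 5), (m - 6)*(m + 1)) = m - 6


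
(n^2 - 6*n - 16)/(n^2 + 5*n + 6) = (n - 8)/(n + 3)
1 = 1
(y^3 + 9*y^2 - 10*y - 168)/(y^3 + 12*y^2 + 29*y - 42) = (y - 4)/(y - 1)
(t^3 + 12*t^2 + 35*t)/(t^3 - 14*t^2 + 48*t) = (t^2 + 12*t + 35)/(t^2 - 14*t + 48)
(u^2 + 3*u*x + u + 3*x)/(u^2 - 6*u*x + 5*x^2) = (u^2 + 3*u*x + u + 3*x)/(u^2 - 6*u*x + 5*x^2)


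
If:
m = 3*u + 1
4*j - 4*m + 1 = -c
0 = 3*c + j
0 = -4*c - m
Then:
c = -1/5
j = 3/5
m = 4/5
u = -1/15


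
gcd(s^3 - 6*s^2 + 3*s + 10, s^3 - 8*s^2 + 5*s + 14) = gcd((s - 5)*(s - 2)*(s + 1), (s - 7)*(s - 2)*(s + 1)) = s^2 - s - 2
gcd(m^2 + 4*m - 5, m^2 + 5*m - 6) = m - 1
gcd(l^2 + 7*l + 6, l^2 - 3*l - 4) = l + 1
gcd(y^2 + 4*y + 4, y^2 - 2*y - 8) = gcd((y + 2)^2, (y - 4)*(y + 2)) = y + 2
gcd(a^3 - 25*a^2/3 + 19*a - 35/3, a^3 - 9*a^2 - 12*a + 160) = a - 5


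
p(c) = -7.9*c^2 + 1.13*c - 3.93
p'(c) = 1.13 - 15.8*c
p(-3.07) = -81.86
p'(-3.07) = 49.64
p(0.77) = -7.74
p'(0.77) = -11.04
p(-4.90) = -199.15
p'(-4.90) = 78.55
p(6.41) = -321.28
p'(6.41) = -100.15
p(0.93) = -9.71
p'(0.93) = -13.56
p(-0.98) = -12.62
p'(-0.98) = 16.61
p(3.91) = -120.29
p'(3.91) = -60.65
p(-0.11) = -4.15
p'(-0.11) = 2.87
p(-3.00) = -78.42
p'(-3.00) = 48.53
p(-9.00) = -654.00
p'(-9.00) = 143.33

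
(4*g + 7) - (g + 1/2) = 3*g + 13/2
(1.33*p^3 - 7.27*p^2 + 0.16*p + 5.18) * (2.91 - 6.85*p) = -9.1105*p^4 + 53.6698*p^3 - 22.2517*p^2 - 35.0174*p + 15.0738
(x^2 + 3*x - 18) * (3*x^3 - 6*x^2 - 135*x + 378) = 3*x^5 + 3*x^4 - 207*x^3 + 81*x^2 + 3564*x - 6804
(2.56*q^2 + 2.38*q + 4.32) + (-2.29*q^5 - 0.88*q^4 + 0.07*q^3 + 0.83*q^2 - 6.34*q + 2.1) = -2.29*q^5 - 0.88*q^4 + 0.07*q^3 + 3.39*q^2 - 3.96*q + 6.42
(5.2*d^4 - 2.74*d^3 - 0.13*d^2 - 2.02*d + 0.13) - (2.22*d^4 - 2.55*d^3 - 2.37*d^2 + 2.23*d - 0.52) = 2.98*d^4 - 0.19*d^3 + 2.24*d^2 - 4.25*d + 0.65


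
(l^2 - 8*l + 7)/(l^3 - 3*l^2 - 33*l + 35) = 1/(l + 5)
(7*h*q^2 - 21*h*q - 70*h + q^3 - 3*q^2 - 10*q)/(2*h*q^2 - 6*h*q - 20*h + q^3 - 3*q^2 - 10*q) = (7*h + q)/(2*h + q)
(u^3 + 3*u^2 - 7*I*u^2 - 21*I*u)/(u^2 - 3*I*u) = (u^2 + u*(3 - 7*I) - 21*I)/(u - 3*I)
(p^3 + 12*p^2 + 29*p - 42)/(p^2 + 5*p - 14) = (p^2 + 5*p - 6)/(p - 2)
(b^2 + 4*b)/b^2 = (b + 4)/b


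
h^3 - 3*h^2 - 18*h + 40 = (h - 5)*(h - 2)*(h + 4)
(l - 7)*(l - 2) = l^2 - 9*l + 14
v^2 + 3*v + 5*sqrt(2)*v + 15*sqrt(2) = (v + 3)*(v + 5*sqrt(2))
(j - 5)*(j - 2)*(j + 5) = j^3 - 2*j^2 - 25*j + 50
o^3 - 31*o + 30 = (o - 5)*(o - 1)*(o + 6)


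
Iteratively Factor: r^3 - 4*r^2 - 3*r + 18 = (r + 2)*(r^2 - 6*r + 9) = (r - 3)*(r + 2)*(r - 3)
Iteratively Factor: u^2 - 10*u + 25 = (u - 5)*(u - 5)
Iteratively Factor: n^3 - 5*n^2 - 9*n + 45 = (n - 5)*(n^2 - 9) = (n - 5)*(n - 3)*(n + 3)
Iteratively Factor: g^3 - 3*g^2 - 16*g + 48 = (g + 4)*(g^2 - 7*g + 12) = (g - 4)*(g + 4)*(g - 3)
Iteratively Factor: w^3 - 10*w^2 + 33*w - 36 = (w - 3)*(w^2 - 7*w + 12) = (w - 3)^2*(w - 4)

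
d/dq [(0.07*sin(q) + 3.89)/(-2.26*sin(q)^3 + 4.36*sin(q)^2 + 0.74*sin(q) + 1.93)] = (0.3164*sin(q)^3 + 26.069*sin(q)^2 - 33.9208*sin(q) - 2.7435)*cos(q)/(5.1076*sin(q)^6 - 19.7072*sin(q)^5 + 15.6648*sin(q)^4 - 2.2708*sin(q)^3 + 17.3772*sin(q)^2 + 2.8564*sin(q) + 3.7249)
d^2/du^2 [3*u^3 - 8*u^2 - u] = 18*u - 16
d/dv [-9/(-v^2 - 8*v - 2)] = 18*(-v - 4)/(v^2 + 8*v + 2)^2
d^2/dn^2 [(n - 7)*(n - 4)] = 2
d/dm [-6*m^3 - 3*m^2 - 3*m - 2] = -18*m^2 - 6*m - 3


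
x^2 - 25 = (x - 5)*(x + 5)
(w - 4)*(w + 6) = w^2 + 2*w - 24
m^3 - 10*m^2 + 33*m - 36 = (m - 4)*(m - 3)^2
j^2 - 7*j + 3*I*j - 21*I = (j - 7)*(j + 3*I)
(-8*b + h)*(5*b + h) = -40*b^2 - 3*b*h + h^2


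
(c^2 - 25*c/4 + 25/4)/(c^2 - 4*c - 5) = (c - 5/4)/(c + 1)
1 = 1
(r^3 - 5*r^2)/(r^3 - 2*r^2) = (r - 5)/(r - 2)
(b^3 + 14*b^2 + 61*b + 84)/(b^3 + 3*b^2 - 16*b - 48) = (b + 7)/(b - 4)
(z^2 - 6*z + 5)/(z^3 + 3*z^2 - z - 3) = (z - 5)/(z^2 + 4*z + 3)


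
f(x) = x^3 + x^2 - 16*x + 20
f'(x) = 3*x^2 + 2*x - 16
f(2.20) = 0.29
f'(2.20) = 2.92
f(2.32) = 0.75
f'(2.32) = 4.79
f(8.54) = 579.13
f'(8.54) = 219.87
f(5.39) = 119.40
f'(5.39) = 81.94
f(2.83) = 5.39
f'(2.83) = 13.69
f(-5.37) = -20.10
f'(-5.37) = 59.77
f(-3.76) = 41.14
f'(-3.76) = 18.89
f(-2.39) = 50.30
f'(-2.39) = -3.64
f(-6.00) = -64.00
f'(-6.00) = 80.00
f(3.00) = 8.00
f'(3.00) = 17.00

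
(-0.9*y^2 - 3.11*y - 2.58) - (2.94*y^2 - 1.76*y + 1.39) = -3.84*y^2 - 1.35*y - 3.97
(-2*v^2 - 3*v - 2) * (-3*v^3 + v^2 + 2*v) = 6*v^5 + 7*v^4 - v^3 - 8*v^2 - 4*v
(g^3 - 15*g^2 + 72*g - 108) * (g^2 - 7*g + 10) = g^5 - 22*g^4 + 187*g^3 - 762*g^2 + 1476*g - 1080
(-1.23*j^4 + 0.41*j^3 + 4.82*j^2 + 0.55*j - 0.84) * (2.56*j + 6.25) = -3.1488*j^5 - 6.6379*j^4 + 14.9017*j^3 + 31.533*j^2 + 1.2871*j - 5.25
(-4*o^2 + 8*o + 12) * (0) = 0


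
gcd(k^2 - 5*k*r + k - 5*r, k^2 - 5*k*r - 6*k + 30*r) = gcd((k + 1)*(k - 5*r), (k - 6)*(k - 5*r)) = -k + 5*r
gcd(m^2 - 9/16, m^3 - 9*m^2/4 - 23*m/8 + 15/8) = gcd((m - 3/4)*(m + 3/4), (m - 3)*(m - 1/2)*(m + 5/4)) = 1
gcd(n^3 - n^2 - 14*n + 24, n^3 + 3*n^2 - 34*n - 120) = n + 4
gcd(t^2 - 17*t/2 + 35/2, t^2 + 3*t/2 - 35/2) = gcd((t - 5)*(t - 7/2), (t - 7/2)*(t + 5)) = t - 7/2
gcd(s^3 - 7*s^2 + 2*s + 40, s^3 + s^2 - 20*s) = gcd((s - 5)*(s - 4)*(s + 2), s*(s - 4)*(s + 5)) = s - 4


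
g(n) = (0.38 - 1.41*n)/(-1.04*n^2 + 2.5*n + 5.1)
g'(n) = (0.38 - 1.41*n)*(2.08*n - 2.5)/(-1.04*n^2 + 2.5*n + 5.1)^2 - 1.41/(-1.04*n^2 + 2.5*n + 5.1) = (-1.4664*n^2 + 0.7904*n - 8.141)/(1.0816*n^4 - 5.2*n^3 - 4.358*n^2 + 25.5*n + 26.01)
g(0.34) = -0.02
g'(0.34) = -0.24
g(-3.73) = -0.30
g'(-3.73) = -0.09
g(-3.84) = -0.29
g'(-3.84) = -0.08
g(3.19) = -1.65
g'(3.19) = -3.31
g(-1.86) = -0.95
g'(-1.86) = -1.48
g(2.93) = -1.07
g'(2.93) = -1.51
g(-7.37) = -0.15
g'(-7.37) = -0.02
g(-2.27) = -0.60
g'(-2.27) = -0.50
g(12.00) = 0.14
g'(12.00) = -0.02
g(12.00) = 0.14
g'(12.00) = -0.02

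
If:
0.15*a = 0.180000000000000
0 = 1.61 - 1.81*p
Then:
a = 1.20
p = 0.89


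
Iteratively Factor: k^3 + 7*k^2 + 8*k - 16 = (k + 4)*(k^2 + 3*k - 4) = (k - 1)*(k + 4)*(k + 4)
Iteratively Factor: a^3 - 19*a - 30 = (a - 5)*(a^2 + 5*a + 6) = (a - 5)*(a + 2)*(a + 3)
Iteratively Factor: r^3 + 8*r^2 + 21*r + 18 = (r + 2)*(r^2 + 6*r + 9) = (r + 2)*(r + 3)*(r + 3)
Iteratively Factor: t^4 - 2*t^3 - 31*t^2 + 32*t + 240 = (t + 4)*(t^3 - 6*t^2 - 7*t + 60) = (t - 4)*(t + 4)*(t^2 - 2*t - 15) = (t - 5)*(t - 4)*(t + 4)*(t + 3)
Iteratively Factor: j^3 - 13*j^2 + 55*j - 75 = (j - 3)*(j^2 - 10*j + 25) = (j - 5)*(j - 3)*(j - 5)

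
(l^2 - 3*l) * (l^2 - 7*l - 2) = l^4 - 10*l^3 + 19*l^2 + 6*l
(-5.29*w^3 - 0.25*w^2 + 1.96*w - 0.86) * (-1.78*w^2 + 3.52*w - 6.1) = 9.4162*w^5 - 18.1758*w^4 + 27.9002*w^3 + 9.955*w^2 - 14.9832*w + 5.246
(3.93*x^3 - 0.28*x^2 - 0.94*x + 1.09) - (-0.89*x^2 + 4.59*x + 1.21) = 3.93*x^3 + 0.61*x^2 - 5.53*x - 0.12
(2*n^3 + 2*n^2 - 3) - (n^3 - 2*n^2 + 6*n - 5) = n^3 + 4*n^2 - 6*n + 2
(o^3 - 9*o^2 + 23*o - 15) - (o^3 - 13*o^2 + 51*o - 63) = 4*o^2 - 28*o + 48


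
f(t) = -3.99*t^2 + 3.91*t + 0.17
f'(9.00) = -67.91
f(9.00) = -287.83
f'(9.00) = -67.91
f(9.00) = -287.83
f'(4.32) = -30.56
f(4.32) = -57.40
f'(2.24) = -13.97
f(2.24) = -11.09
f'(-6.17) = 53.15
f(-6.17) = -175.85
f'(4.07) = -28.57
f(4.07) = -50.01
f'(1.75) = -10.06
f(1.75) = -5.21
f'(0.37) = 0.96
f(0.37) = 1.07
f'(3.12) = -20.99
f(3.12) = -26.47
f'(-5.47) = 47.56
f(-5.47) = -140.60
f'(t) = 3.91 - 7.98*t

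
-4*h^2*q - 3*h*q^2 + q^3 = q*(-4*h + q)*(h + q)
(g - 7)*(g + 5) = g^2 - 2*g - 35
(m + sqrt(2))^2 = m^2 + 2*sqrt(2)*m + 2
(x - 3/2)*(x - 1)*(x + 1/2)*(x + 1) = x^4 - x^3 - 7*x^2/4 + x + 3/4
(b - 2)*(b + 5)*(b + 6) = b^3 + 9*b^2 + 8*b - 60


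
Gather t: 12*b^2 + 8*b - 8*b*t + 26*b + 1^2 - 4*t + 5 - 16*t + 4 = 12*b^2 + 34*b + t*(-8*b - 20) + 10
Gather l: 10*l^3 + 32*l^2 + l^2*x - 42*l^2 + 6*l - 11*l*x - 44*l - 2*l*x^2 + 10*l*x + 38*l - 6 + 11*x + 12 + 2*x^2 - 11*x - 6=10*l^3 + l^2*(x - 10) + l*(-2*x^2 - x) + 2*x^2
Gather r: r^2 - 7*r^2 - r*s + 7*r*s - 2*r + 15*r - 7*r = -6*r^2 + r*(6*s + 6)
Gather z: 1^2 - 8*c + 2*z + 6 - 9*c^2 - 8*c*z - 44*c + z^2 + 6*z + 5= -9*c^2 - 52*c + z^2 + z*(8 - 8*c) + 12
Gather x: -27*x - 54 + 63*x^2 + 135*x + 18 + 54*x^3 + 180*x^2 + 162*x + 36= 54*x^3 + 243*x^2 + 270*x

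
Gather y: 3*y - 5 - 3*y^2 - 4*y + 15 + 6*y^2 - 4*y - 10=3*y^2 - 5*y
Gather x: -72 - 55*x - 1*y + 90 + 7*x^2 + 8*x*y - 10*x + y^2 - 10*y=7*x^2 + x*(8*y - 65) + y^2 - 11*y + 18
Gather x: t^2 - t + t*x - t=t^2 + t*x - 2*t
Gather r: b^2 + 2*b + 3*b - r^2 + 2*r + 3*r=b^2 + 5*b - r^2 + 5*r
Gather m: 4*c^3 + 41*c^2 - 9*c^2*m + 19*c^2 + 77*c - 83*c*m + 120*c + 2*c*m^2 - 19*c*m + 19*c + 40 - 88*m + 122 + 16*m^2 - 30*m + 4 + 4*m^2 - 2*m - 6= 4*c^3 + 60*c^2 + 216*c + m^2*(2*c + 20) + m*(-9*c^2 - 102*c - 120) + 160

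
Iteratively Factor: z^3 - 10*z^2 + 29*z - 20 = (z - 1)*(z^2 - 9*z + 20) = (z - 4)*(z - 1)*(z - 5)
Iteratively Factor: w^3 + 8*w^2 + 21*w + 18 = (w + 2)*(w^2 + 6*w + 9) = (w + 2)*(w + 3)*(w + 3)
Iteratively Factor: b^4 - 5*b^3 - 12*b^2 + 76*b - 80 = (b - 2)*(b^3 - 3*b^2 - 18*b + 40) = (b - 2)*(b + 4)*(b^2 - 7*b + 10) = (b - 5)*(b - 2)*(b + 4)*(b - 2)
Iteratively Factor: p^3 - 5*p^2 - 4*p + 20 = (p - 2)*(p^2 - 3*p - 10) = (p - 2)*(p + 2)*(p - 5)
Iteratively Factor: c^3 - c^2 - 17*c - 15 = (c + 3)*(c^2 - 4*c - 5) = (c - 5)*(c + 3)*(c + 1)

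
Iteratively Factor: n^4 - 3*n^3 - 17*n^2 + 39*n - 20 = (n - 1)*(n^3 - 2*n^2 - 19*n + 20) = (n - 1)*(n + 4)*(n^2 - 6*n + 5) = (n - 1)^2*(n + 4)*(n - 5)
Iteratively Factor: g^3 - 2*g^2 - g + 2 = (g - 1)*(g^2 - g - 2) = (g - 1)*(g + 1)*(g - 2)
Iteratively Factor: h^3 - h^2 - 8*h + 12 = (h - 2)*(h^2 + h - 6) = (h - 2)*(h + 3)*(h - 2)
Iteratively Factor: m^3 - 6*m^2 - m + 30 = (m - 3)*(m^2 - 3*m - 10) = (m - 5)*(m - 3)*(m + 2)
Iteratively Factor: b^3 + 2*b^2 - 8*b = (b - 2)*(b^2 + 4*b) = b*(b - 2)*(b + 4)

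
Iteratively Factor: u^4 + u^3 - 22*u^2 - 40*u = (u + 2)*(u^3 - u^2 - 20*u) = (u + 2)*(u + 4)*(u^2 - 5*u) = u*(u + 2)*(u + 4)*(u - 5)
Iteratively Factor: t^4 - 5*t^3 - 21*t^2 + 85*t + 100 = (t + 1)*(t^3 - 6*t^2 - 15*t + 100) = (t - 5)*(t + 1)*(t^2 - t - 20) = (t - 5)^2*(t + 1)*(t + 4)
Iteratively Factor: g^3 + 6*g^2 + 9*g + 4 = (g + 1)*(g^2 + 5*g + 4) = (g + 1)^2*(g + 4)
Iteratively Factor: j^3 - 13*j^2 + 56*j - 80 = (j - 4)*(j^2 - 9*j + 20) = (j - 4)^2*(j - 5)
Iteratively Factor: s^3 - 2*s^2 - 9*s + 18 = (s - 3)*(s^2 + s - 6) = (s - 3)*(s - 2)*(s + 3)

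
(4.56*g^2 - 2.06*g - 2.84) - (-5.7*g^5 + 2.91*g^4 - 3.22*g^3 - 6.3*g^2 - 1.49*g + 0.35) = 5.7*g^5 - 2.91*g^4 + 3.22*g^3 + 10.86*g^2 - 0.57*g - 3.19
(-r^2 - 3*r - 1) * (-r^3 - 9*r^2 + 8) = r^5 + 12*r^4 + 28*r^3 + r^2 - 24*r - 8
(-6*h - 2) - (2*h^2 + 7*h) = -2*h^2 - 13*h - 2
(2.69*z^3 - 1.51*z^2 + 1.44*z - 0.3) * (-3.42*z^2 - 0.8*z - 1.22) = -9.1998*z^5 + 3.0122*z^4 - 6.9986*z^3 + 1.7162*z^2 - 1.5168*z + 0.366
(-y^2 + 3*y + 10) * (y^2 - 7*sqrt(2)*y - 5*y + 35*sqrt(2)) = -y^4 + 8*y^3 + 7*sqrt(2)*y^3 - 56*sqrt(2)*y^2 - 5*y^2 - 50*y + 35*sqrt(2)*y + 350*sqrt(2)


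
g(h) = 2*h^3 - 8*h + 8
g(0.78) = 2.71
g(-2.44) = -1.53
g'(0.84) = -3.77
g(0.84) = 2.47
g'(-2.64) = 33.82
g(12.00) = 3368.00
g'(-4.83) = 131.97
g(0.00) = 8.00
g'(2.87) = 41.42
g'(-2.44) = 27.72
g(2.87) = 32.32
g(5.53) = 301.98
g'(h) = 6*h^2 - 8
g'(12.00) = 856.00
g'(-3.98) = 87.04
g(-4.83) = -178.72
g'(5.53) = 175.49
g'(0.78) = -4.35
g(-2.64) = -7.68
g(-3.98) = -86.25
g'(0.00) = -8.00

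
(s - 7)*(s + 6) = s^2 - s - 42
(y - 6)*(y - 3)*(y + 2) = y^3 - 7*y^2 + 36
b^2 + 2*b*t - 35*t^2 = (b - 5*t)*(b + 7*t)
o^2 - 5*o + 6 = (o - 3)*(o - 2)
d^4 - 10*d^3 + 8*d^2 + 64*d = d*(d - 8)*(d - 4)*(d + 2)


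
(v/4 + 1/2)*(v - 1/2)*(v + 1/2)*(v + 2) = v^4/4 + v^3 + 15*v^2/16 - v/4 - 1/4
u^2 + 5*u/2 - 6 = (u - 3/2)*(u + 4)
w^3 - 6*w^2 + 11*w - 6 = (w - 3)*(w - 2)*(w - 1)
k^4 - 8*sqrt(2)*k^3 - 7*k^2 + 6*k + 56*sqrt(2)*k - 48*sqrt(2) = (k - 2)*(k - 1)*(k + 3)*(k - 8*sqrt(2))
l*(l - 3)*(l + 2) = l^3 - l^2 - 6*l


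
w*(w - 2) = w^2 - 2*w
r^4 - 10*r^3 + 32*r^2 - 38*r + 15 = (r - 5)*(r - 3)*(r - 1)^2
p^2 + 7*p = p*(p + 7)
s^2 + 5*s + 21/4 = (s + 3/2)*(s + 7/2)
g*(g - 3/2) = g^2 - 3*g/2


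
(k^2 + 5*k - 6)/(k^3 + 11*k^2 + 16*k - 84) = (k - 1)/(k^2 + 5*k - 14)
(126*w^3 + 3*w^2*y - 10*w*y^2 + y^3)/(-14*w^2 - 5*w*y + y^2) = (-18*w^2 - 3*w*y + y^2)/(2*w + y)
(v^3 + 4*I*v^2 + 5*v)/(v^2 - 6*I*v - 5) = v*(v + 5*I)/(v - 5*I)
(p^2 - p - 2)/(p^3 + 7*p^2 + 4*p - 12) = (p^2 - p - 2)/(p^3 + 7*p^2 + 4*p - 12)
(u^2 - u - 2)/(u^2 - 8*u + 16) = (u^2 - u - 2)/(u^2 - 8*u + 16)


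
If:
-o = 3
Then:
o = -3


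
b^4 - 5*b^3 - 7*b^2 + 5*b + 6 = (b - 6)*(b - 1)*(b + 1)^2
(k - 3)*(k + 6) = k^2 + 3*k - 18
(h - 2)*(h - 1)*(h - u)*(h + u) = h^4 - 3*h^3 - h^2*u^2 + 2*h^2 + 3*h*u^2 - 2*u^2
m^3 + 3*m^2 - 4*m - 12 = (m - 2)*(m + 2)*(m + 3)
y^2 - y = y*(y - 1)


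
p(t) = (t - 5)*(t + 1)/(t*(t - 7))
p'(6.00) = -2.31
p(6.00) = -1.17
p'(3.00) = -0.22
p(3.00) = 0.67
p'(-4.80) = -0.05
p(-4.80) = 0.66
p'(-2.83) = -0.11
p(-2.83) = 0.52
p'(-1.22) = -0.51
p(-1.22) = 0.14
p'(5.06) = -0.64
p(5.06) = -0.04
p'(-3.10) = -0.10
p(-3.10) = 0.54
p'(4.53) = -0.41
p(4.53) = 0.23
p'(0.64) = -1.80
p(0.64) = 1.76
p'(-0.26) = -10.61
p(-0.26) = -2.06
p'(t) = (t - 5)/(t*(t - 7)) + (t + 1)/(t*(t - 7)) - (t - 5)*(t + 1)/(t*(t - 7)^2) - (t - 5)*(t + 1)/(t^2*(t - 7)) = (-3*t^2 + 10*t - 35)/(t^2*(t^2 - 14*t + 49))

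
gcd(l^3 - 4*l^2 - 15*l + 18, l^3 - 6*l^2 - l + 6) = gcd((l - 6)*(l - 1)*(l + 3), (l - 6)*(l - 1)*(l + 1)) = l^2 - 7*l + 6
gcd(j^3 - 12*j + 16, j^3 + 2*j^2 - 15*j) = 1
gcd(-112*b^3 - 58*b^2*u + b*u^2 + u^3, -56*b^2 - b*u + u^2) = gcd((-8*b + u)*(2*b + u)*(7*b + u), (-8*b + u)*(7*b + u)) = -56*b^2 - b*u + u^2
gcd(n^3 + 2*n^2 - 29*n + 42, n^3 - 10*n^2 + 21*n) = n - 3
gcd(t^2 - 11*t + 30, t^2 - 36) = t - 6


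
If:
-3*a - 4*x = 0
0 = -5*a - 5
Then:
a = -1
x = 3/4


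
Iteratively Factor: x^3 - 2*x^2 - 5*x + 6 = (x + 2)*(x^2 - 4*x + 3) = (x - 3)*(x + 2)*(x - 1)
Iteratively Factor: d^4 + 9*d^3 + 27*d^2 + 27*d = (d)*(d^3 + 9*d^2 + 27*d + 27) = d*(d + 3)*(d^2 + 6*d + 9) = d*(d + 3)^2*(d + 3)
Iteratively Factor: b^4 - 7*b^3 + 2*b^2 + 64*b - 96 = (b + 3)*(b^3 - 10*b^2 + 32*b - 32) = (b - 4)*(b + 3)*(b^2 - 6*b + 8) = (b - 4)*(b - 2)*(b + 3)*(b - 4)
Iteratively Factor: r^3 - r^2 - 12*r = (r + 3)*(r^2 - 4*r) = (r - 4)*(r + 3)*(r)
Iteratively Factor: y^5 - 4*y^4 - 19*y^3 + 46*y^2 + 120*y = (y - 5)*(y^4 + y^3 - 14*y^2 - 24*y) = y*(y - 5)*(y^3 + y^2 - 14*y - 24) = y*(y - 5)*(y + 3)*(y^2 - 2*y - 8) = y*(y - 5)*(y + 2)*(y + 3)*(y - 4)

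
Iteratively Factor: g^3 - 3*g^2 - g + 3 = (g - 3)*(g^2 - 1) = (g - 3)*(g - 1)*(g + 1)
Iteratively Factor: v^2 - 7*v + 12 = (v - 3)*(v - 4)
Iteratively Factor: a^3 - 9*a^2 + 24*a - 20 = (a - 2)*(a^2 - 7*a + 10) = (a - 5)*(a - 2)*(a - 2)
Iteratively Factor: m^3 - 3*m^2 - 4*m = (m - 4)*(m^2 + m) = m*(m - 4)*(m + 1)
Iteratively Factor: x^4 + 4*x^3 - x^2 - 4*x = (x + 1)*(x^3 + 3*x^2 - 4*x) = x*(x + 1)*(x^2 + 3*x - 4) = x*(x - 1)*(x + 1)*(x + 4)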